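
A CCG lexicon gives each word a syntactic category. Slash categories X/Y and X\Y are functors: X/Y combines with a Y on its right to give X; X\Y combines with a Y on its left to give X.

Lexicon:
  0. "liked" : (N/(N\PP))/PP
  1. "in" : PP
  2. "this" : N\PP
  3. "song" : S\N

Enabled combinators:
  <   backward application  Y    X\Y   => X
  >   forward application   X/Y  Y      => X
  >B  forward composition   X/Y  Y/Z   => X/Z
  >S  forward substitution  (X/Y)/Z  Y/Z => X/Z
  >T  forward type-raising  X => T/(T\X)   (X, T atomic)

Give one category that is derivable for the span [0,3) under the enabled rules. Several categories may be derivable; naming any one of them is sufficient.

N

[0,4] S   <
  [0,3] N   >
    [0,2] N/(N\PP)   >
      [0,1] "liked" : (N/(N\PP))/PP
      [1,2] "in" : PP
    [2,3] "this" : N\PP
  [3,4] "song" : S\N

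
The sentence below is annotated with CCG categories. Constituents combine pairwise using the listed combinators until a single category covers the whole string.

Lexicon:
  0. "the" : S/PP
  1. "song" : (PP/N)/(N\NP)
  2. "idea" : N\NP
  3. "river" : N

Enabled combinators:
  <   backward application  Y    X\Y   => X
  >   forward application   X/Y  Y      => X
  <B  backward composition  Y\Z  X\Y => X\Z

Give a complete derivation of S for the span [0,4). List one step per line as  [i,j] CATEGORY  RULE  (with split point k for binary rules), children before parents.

[0,1] S/PP  lex  "the"
[1,2] (PP/N)/(N\NP)  lex  "song"
[2,3] N\NP  lex  "idea"
[1,3] PP/N  >  k=2
[3,4] N  lex  "river"
[1,4] PP  >  k=3
[0,4] S  >  k=1

[0,4] S   >
  [0,1] "the" : S/PP
  [1,4] PP   >
    [1,3] PP/N   >
      [1,2] "song" : (PP/N)/(N\NP)
      [2,3] "idea" : N\NP
    [3,4] "river" : N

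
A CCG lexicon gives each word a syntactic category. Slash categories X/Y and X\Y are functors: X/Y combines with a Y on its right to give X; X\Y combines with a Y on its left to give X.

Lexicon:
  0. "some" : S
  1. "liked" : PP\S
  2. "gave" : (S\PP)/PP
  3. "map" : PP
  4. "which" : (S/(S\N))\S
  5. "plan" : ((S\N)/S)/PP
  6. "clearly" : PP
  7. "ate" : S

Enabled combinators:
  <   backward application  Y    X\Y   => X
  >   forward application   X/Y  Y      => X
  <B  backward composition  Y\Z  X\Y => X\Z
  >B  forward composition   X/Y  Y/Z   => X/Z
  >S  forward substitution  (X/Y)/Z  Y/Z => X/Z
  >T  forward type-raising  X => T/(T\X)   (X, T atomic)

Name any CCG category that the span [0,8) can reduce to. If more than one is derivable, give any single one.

S

[0,8] S   >
  [0,5] S/(S\N)   <
    [0,4] S   <
      [0,2] PP   >
        [0,1] PP/(PP\S)   >T
          [0,1] "some" : S
        [1,2] "liked" : PP\S
      [2,4] S\PP   >
        [2,3] "gave" : (S\PP)/PP
        [3,4] "map" : PP
    [4,5] "which" : (S/(S\N))\S
  [5,8] S\N   >
    [5,7] (S\N)/S   >
      [5,6] "plan" : ((S\N)/S)/PP
      [6,7] "clearly" : PP
    [7,8] "ate" : S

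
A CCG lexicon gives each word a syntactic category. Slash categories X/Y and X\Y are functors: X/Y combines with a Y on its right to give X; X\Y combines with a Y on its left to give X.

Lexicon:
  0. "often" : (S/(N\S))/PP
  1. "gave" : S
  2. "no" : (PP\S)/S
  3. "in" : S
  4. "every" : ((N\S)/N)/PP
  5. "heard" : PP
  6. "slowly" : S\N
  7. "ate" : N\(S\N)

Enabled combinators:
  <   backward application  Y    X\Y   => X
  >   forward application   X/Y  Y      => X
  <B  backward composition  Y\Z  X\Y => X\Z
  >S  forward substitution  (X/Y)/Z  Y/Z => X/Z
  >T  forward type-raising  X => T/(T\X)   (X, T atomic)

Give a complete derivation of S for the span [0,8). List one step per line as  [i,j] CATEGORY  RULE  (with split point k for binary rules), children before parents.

[0,1] (S/(N\S))/PP  lex  "often"
[1,2] S  lex  "gave"
[2,3] (PP\S)/S  lex  "no"
[3,4] S  lex  "in"
[2,4] PP\S  >  k=3
[1,4] PP  <  k=2
[0,4] S/(N\S)  >  k=1
[4,5] ((N\S)/N)/PP  lex  "every"
[5,6] PP  lex  "heard"
[4,6] (N\S)/N  >  k=5
[6,7] S\N  lex  "slowly"
[7,8] N\(S\N)  lex  "ate"
[6,8] N  <  k=7
[4,8] N\S  >  k=6
[0,8] S  >  k=4

[0,8] S   >
  [0,4] S/(N\S)   >
    [0,1] "often" : (S/(N\S))/PP
    [1,4] PP   <
      [1,2] "gave" : S
      [2,4] PP\S   >
        [2,3] "no" : (PP\S)/S
        [3,4] "in" : S
  [4,8] N\S   >
    [4,6] (N\S)/N   >
      [4,5] "every" : ((N\S)/N)/PP
      [5,6] "heard" : PP
    [6,8] N   <
      [6,7] "slowly" : S\N
      [7,8] "ate" : N\(S\N)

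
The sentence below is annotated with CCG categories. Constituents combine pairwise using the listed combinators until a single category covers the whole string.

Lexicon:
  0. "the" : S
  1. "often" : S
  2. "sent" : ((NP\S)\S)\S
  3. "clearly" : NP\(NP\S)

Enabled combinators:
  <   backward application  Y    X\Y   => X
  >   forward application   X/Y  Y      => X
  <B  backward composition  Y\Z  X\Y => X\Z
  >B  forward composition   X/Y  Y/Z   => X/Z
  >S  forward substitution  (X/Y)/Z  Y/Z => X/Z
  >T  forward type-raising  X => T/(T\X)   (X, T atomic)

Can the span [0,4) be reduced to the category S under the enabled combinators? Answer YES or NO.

S S ((NP\S)\S)\S NP\(NP\S)
CKY chart[0,4] = {N/(N\NP), NP, NP/(NP\NP), PP/(PP\NP), S/(S\NP)}; S ∉ chart

NO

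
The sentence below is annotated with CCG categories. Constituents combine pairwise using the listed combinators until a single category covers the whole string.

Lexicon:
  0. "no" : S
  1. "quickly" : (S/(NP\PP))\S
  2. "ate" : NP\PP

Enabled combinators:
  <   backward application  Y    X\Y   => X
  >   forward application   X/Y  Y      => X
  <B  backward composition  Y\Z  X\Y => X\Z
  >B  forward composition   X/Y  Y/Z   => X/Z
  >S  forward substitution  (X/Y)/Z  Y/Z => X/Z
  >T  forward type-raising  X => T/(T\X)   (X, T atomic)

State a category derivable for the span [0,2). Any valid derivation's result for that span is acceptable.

[0,3] S   >
  [0,2] S/(NP\PP)   <
    [0,1] "no" : S
    [1,2] "quickly" : (S/(NP\PP))\S
  [2,3] "ate" : NP\PP

S/(NP\PP)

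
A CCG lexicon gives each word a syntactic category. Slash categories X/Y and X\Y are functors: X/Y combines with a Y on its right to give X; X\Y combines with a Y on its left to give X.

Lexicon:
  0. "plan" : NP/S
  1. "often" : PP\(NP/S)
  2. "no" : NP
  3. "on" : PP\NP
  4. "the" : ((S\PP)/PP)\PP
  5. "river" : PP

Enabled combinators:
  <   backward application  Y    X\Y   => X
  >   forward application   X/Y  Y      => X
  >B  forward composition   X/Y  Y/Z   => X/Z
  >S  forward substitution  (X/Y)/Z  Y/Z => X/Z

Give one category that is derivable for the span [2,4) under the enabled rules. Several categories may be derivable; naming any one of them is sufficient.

PP

[0,6] S   <
  [0,2] PP   <
    [0,1] "plan" : NP/S
    [1,2] "often" : PP\(NP/S)
  [2,6] S\PP   >
    [2,5] (S\PP)/PP   <
      [2,4] PP   <
        [2,3] "no" : NP
        [3,4] "on" : PP\NP
      [4,5] "the" : ((S\PP)/PP)\PP
    [5,6] "river" : PP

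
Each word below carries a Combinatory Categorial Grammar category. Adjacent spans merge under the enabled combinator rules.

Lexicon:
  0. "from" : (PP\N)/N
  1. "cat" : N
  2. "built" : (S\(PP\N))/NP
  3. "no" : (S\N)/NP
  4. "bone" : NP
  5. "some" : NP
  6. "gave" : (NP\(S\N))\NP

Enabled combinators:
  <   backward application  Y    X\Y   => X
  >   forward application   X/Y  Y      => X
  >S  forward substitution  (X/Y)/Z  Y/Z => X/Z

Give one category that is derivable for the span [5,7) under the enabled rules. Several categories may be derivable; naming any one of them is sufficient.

[0,7] S   <
  [0,2] PP\N   >
    [0,1] "from" : (PP\N)/N
    [1,2] "cat" : N
  [2,7] S\(PP\N)   >
    [2,3] "built" : (S\(PP\N))/NP
    [3,7] NP   <
      [3,5] S\N   >
        [3,4] "no" : (S\N)/NP
        [4,5] "bone" : NP
      [5,7] NP\(S\N)   <
        [5,6] "some" : NP
        [6,7] "gave" : (NP\(S\N))\NP

NP\(S\N)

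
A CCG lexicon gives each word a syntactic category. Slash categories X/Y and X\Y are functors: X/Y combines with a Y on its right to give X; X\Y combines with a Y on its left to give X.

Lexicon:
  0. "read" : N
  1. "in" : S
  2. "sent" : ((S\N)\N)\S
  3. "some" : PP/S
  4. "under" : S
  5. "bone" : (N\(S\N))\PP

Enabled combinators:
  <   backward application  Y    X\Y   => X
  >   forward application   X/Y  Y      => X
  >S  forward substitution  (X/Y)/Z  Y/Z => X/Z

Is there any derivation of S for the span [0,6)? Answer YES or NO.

NO

N S ((S\N)\N)\S PP/S S (N\(S\N))\PP
CKY chart[0,6] = {N}; S ∉ chart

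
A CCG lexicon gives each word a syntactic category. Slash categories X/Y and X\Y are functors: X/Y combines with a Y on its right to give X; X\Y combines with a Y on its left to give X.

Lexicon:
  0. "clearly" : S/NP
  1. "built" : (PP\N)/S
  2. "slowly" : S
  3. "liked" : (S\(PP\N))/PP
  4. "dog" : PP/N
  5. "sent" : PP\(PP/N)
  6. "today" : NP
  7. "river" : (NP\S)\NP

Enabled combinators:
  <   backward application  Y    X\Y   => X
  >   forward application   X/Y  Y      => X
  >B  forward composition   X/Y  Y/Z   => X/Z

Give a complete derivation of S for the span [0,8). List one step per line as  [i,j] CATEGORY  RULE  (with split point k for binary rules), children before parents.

[0,1] S/NP  lex  "clearly"
[1,2] (PP\N)/S  lex  "built"
[2,3] S  lex  "slowly"
[1,3] PP\N  >  k=2
[3,4] (S\(PP\N))/PP  lex  "liked"
[4,5] PP/N  lex  "dog"
[5,6] PP\(PP/N)  lex  "sent"
[4,6] PP  <  k=5
[3,6] S\(PP\N)  >  k=4
[1,6] S  <  k=3
[6,7] NP  lex  "today"
[7,8] (NP\S)\NP  lex  "river"
[6,8] NP\S  <  k=7
[1,8] NP  <  k=6
[0,8] S  >  k=1

[0,8] S   >
  [0,1] "clearly" : S/NP
  [1,8] NP   <
    [1,6] S   <
      [1,3] PP\N   >
        [1,2] "built" : (PP\N)/S
        [2,3] "slowly" : S
      [3,6] S\(PP\N)   >
        [3,4] "liked" : (S\(PP\N))/PP
        [4,6] PP   <
          [4,5] "dog" : PP/N
          [5,6] "sent" : PP\(PP/N)
    [6,8] NP\S   <
      [6,7] "today" : NP
      [7,8] "river" : (NP\S)\NP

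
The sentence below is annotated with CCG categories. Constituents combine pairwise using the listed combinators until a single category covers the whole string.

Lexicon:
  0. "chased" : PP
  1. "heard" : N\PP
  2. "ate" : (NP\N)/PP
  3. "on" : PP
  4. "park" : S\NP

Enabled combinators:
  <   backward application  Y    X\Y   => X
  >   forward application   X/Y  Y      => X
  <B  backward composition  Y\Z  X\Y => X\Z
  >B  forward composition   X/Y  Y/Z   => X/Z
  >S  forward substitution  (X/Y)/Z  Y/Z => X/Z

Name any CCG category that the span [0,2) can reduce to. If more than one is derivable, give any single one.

[0,5] S   <
  [0,4] NP   <
    [0,2] N   <
      [0,1] "chased" : PP
      [1,2] "heard" : N\PP
    [2,4] NP\N   >
      [2,3] "ate" : (NP\N)/PP
      [3,4] "on" : PP
  [4,5] "park" : S\NP

N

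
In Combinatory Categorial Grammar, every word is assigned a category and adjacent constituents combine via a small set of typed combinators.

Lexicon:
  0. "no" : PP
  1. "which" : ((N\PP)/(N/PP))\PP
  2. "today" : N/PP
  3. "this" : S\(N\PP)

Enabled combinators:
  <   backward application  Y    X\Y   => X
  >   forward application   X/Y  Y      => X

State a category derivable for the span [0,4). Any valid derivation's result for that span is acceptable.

[0,4] S   <
  [0,3] N\PP   >
    [0,2] (N\PP)/(N/PP)   <
      [0,1] "no" : PP
      [1,2] "which" : ((N\PP)/(N/PP))\PP
    [2,3] "today" : N/PP
  [3,4] "this" : S\(N\PP)

S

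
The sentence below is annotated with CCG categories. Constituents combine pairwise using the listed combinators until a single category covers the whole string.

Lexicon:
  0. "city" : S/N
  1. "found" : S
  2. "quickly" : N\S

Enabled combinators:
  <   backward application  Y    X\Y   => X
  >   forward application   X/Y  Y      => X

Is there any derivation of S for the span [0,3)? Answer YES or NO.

YES

[0,3] S   >
  [0,1] "city" : S/N
  [1,3] N   <
    [1,2] "found" : S
    [2,3] "quickly" : N\S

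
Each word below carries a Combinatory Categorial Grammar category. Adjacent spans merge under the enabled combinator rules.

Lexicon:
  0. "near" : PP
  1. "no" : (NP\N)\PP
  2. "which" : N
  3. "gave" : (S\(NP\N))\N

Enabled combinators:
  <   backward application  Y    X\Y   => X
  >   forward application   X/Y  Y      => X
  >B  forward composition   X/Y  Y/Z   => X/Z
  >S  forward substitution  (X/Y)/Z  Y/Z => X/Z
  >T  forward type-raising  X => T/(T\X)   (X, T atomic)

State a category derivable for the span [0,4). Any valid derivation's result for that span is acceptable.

S

[0,4] S   <
  [0,2] NP\N   <
    [0,1] "near" : PP
    [1,2] "no" : (NP\N)\PP
  [2,4] S\(NP\N)   <
    [2,3] "which" : N
    [3,4] "gave" : (S\(NP\N))\N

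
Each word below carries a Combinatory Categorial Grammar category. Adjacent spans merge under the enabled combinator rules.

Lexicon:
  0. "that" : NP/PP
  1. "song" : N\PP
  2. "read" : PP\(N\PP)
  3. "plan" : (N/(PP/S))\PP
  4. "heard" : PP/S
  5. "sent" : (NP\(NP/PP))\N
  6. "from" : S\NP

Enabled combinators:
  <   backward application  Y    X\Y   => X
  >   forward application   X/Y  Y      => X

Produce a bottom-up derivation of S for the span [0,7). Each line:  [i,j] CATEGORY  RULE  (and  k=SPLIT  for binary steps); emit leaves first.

[0,7] S   <
  [0,6] NP   <
    [0,1] "that" : NP/PP
    [1,6] NP\(NP/PP)   <
      [1,5] N   >
        [1,4] N/(PP/S)   <
          [1,3] PP   <
            [1,2] "song" : N\PP
            [2,3] "read" : PP\(N\PP)
          [3,4] "plan" : (N/(PP/S))\PP
        [4,5] "heard" : PP/S
      [5,6] "sent" : (NP\(NP/PP))\N
  [6,7] "from" : S\NP

[0,1] NP/PP  lex  "that"
[1,2] N\PP  lex  "song"
[2,3] PP\(N\PP)  lex  "read"
[1,3] PP  <  k=2
[3,4] (N/(PP/S))\PP  lex  "plan"
[1,4] N/(PP/S)  <  k=3
[4,5] PP/S  lex  "heard"
[1,5] N  >  k=4
[5,6] (NP\(NP/PP))\N  lex  "sent"
[1,6] NP\(NP/PP)  <  k=5
[0,6] NP  <  k=1
[6,7] S\NP  lex  "from"
[0,7] S  <  k=6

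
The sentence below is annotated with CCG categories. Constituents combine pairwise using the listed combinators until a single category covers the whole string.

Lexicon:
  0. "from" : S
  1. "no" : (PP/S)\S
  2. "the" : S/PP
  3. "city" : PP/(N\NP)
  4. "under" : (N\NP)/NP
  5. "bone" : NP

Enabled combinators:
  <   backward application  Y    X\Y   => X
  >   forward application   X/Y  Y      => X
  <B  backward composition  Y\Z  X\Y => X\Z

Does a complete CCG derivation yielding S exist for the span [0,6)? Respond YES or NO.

S (PP/S)\S S/PP PP/(N\NP) (N\NP)/NP NP
CKY chart[0,6] = {PP}; S ∉ chart

NO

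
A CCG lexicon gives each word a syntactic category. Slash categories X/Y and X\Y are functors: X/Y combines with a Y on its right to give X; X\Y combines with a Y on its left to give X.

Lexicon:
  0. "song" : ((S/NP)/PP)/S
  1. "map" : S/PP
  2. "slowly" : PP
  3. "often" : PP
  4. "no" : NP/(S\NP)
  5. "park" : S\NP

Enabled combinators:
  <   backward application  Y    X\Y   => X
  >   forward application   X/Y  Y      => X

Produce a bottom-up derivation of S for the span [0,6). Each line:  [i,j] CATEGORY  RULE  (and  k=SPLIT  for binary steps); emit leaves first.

[0,1] ((S/NP)/PP)/S  lex  "song"
[1,2] S/PP  lex  "map"
[2,3] PP  lex  "slowly"
[1,3] S  >  k=2
[0,3] (S/NP)/PP  >  k=1
[3,4] PP  lex  "often"
[0,4] S/NP  >  k=3
[4,5] NP/(S\NP)  lex  "no"
[5,6] S\NP  lex  "park"
[4,6] NP  >  k=5
[0,6] S  >  k=4

[0,6] S   >
  [0,4] S/NP   >
    [0,3] (S/NP)/PP   >
      [0,1] "song" : ((S/NP)/PP)/S
      [1,3] S   >
        [1,2] "map" : S/PP
        [2,3] "slowly" : PP
    [3,4] "often" : PP
  [4,6] NP   >
    [4,5] "no" : NP/(S\NP)
    [5,6] "park" : S\NP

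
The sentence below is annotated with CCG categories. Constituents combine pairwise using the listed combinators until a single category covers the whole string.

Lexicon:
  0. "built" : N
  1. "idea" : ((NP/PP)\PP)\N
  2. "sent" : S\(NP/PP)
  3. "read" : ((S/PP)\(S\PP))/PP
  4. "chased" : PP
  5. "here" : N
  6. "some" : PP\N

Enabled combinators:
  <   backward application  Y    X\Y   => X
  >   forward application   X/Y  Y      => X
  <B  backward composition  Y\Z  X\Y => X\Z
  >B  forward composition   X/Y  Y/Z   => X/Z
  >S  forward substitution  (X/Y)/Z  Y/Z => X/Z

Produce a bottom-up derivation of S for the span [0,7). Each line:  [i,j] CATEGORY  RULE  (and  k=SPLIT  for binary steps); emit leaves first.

[0,1] N  lex  "built"
[1,2] ((NP/PP)\PP)\N  lex  "idea"
[0,2] (NP/PP)\PP  <  k=1
[2,3] S\(NP/PP)  lex  "sent"
[0,3] S\PP  <B  k=2
[3,4] ((S/PP)\(S\PP))/PP  lex  "read"
[4,5] PP  lex  "chased"
[3,5] (S/PP)\(S\PP)  >  k=4
[0,5] S/PP  <  k=3
[5,6] N  lex  "here"
[6,7] PP\N  lex  "some"
[5,7] PP  <  k=6
[0,7] S  >  k=5

[0,7] S   >
  [0,5] S/PP   <
    [0,3] S\PP   <B
      [0,2] (NP/PP)\PP   <
        [0,1] "built" : N
        [1,2] "idea" : ((NP/PP)\PP)\N
      [2,3] "sent" : S\(NP/PP)
    [3,5] (S/PP)\(S\PP)   >
      [3,4] "read" : ((S/PP)\(S\PP))/PP
      [4,5] "chased" : PP
  [5,7] PP   <
    [5,6] "here" : N
    [6,7] "some" : PP\N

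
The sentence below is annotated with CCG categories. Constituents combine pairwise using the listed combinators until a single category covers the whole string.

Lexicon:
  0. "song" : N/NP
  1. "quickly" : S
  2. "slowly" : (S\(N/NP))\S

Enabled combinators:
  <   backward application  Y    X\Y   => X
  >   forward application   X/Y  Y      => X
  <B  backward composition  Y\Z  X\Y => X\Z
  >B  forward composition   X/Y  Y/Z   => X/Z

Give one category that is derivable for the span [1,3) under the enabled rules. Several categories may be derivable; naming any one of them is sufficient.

[0,3] S   <
  [0,1] "song" : N/NP
  [1,3] S\(N/NP)   <
    [1,2] "quickly" : S
    [2,3] "slowly" : (S\(N/NP))\S

S\(N/NP)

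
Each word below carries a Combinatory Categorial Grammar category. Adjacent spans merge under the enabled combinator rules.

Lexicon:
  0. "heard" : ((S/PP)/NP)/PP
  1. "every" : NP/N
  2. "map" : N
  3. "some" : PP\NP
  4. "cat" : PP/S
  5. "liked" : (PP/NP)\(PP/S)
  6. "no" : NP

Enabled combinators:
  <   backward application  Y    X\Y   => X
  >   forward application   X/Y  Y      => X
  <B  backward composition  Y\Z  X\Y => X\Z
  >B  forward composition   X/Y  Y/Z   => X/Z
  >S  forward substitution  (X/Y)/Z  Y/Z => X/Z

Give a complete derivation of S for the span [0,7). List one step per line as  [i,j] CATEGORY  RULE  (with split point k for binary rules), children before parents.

[0,7] S   >
  [0,6] S/NP   >S
    [0,4] (S/PP)/NP   >
      [0,1] "heard" : ((S/PP)/NP)/PP
      [1,4] PP   <
        [1,3] NP   >
          [1,2] "every" : NP/N
          [2,3] "map" : N
        [3,4] "some" : PP\NP
    [4,6] PP/NP   <
      [4,5] "cat" : PP/S
      [5,6] "liked" : (PP/NP)\(PP/S)
  [6,7] "no" : NP

[0,1] ((S/PP)/NP)/PP  lex  "heard"
[1,2] NP/N  lex  "every"
[2,3] N  lex  "map"
[1,3] NP  >  k=2
[3,4] PP\NP  lex  "some"
[1,4] PP  <  k=3
[0,4] (S/PP)/NP  >  k=1
[4,5] PP/S  lex  "cat"
[5,6] (PP/NP)\(PP/S)  lex  "liked"
[4,6] PP/NP  <  k=5
[0,6] S/NP  >S  k=4
[6,7] NP  lex  "no"
[0,7] S  >  k=6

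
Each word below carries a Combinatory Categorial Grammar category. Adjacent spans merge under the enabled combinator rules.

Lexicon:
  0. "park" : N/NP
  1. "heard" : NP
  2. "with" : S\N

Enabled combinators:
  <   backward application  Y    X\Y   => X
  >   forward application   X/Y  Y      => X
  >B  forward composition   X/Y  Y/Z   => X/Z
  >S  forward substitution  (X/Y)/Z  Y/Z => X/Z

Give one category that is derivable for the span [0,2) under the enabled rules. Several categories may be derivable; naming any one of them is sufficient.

N

[0,3] S   <
  [0,2] N   >
    [0,1] "park" : N/NP
    [1,2] "heard" : NP
  [2,3] "with" : S\N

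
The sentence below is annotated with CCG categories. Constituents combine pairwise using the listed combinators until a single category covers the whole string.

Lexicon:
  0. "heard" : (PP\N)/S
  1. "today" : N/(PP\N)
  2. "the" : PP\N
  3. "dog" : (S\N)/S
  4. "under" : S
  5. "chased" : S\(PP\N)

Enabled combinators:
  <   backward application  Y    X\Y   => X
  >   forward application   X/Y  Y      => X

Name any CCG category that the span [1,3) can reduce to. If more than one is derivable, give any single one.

N

[0,6] S   <
  [0,5] PP\N   >
    [0,1] "heard" : (PP\N)/S
    [1,5] S   <
      [1,3] N   >
        [1,2] "today" : N/(PP\N)
        [2,3] "the" : PP\N
      [3,5] S\N   >
        [3,4] "dog" : (S\N)/S
        [4,5] "under" : S
  [5,6] "chased" : S\(PP\N)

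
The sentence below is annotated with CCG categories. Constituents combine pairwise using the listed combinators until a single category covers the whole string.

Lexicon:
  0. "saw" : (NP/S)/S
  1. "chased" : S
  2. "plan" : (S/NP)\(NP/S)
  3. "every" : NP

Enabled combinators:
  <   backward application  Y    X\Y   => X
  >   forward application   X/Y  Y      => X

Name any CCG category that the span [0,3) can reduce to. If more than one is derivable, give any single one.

S/NP

[0,4] S   >
  [0,3] S/NP   <
    [0,2] NP/S   >
      [0,1] "saw" : (NP/S)/S
      [1,2] "chased" : S
    [2,3] "plan" : (S/NP)\(NP/S)
  [3,4] "every" : NP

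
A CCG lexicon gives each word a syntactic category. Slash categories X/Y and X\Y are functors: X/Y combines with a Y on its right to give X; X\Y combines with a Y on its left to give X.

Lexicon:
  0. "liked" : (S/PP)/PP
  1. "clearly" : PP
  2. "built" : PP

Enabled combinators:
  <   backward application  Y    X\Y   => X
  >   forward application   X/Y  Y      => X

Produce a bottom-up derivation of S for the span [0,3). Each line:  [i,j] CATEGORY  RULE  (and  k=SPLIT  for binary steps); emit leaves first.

[0,3] S   >
  [0,2] S/PP   >
    [0,1] "liked" : (S/PP)/PP
    [1,2] "clearly" : PP
  [2,3] "built" : PP

[0,1] (S/PP)/PP  lex  "liked"
[1,2] PP  lex  "clearly"
[0,2] S/PP  >  k=1
[2,3] PP  lex  "built"
[0,3] S  >  k=2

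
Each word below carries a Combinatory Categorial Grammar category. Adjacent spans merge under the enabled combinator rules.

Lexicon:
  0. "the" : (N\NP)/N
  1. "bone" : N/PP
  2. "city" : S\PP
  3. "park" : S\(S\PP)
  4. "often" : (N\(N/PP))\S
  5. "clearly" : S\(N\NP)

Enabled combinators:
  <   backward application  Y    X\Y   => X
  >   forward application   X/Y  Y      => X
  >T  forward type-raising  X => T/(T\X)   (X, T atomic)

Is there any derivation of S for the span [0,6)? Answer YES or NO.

[0,6] S   <
  [0,5] N\NP   >
    [0,1] "the" : (N\NP)/N
    [1,5] N   <
      [1,2] "bone" : N/PP
      [2,5] N\(N/PP)   <
        [2,4] S   <
          [2,3] "city" : S\PP
          [3,4] "park" : S\(S\PP)
        [4,5] "often" : (N\(N/PP))\S
  [5,6] "clearly" : S\(N\NP)

YES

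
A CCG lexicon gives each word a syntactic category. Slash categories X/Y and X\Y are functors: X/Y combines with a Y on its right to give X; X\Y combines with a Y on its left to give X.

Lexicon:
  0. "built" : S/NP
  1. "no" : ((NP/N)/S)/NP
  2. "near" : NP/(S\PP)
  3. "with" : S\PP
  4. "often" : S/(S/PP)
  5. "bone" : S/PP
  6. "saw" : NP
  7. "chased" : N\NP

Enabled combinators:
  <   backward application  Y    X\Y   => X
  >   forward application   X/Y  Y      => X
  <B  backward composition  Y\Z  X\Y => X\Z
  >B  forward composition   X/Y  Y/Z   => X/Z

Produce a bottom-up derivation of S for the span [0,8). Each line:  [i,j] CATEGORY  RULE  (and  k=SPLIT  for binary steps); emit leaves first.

[0,1] S/NP  lex  "built"
[1,2] ((NP/N)/S)/NP  lex  "no"
[2,3] NP/(S\PP)  lex  "near"
[3,4] S\PP  lex  "with"
[2,4] NP  >  k=3
[1,4] (NP/N)/S  >  k=2
[4,5] S/(S/PP)  lex  "often"
[5,6] S/PP  lex  "bone"
[4,6] S  >  k=5
[1,6] NP/N  >  k=4
[6,7] NP  lex  "saw"
[7,8] N\NP  lex  "chased"
[6,8] N  <  k=7
[1,8] NP  >  k=6
[0,8] S  >  k=1

[0,8] S   >
  [0,1] "built" : S/NP
  [1,8] NP   >
    [1,6] NP/N   >
      [1,4] (NP/N)/S   >
        [1,2] "no" : ((NP/N)/S)/NP
        [2,4] NP   >
          [2,3] "near" : NP/(S\PP)
          [3,4] "with" : S\PP
      [4,6] S   >
        [4,5] "often" : S/(S/PP)
        [5,6] "bone" : S/PP
    [6,8] N   <
      [6,7] "saw" : NP
      [7,8] "chased" : N\NP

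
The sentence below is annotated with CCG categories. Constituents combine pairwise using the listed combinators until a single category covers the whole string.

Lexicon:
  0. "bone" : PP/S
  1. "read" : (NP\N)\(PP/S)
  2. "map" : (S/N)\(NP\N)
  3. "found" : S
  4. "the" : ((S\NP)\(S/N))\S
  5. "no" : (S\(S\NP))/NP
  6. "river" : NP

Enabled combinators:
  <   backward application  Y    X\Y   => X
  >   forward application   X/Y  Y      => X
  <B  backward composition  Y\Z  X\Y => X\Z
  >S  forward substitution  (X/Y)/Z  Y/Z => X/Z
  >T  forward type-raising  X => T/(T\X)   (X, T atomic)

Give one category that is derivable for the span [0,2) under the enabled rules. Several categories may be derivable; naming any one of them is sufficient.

[0,7] S   <
  [0,5] S\NP   <
    [0,3] S/N   <
      [0,2] NP\N   <
        [0,1] "bone" : PP/S
        [1,2] "read" : (NP\N)\(PP/S)
      [2,3] "map" : (S/N)\(NP\N)
    [3,5] (S\NP)\(S/N)   <
      [3,4] "found" : S
      [4,5] "the" : ((S\NP)\(S/N))\S
  [5,7] S\(S\NP)   >
    [5,6] "no" : (S\(S\NP))/NP
    [6,7] "river" : NP

NP\N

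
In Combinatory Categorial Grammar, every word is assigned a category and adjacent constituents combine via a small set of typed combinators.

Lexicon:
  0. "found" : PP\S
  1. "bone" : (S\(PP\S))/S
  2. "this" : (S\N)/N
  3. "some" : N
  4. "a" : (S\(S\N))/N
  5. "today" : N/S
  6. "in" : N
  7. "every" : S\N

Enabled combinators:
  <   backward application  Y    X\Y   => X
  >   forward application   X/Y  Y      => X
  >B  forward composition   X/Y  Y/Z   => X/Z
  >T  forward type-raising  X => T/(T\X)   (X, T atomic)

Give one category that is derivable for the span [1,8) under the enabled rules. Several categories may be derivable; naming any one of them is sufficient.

[0,8] S   <
  [0,1] "found" : PP\S
  [1,8] S\(PP\S)   >
    [1,2] "bone" : (S\(PP\S))/S
    [2,8] S   <
      [2,4] S\N   >
        [2,3] "this" : (S\N)/N
        [3,4] "some" : N
      [4,8] S\(S\N)   >
        [4,5] "a" : (S\(S\N))/N
        [5,8] N   >
          [5,6] "today" : N/S
          [6,8] S   <
            [6,7] "in" : N
            [7,8] "every" : S\N

S\(PP\S)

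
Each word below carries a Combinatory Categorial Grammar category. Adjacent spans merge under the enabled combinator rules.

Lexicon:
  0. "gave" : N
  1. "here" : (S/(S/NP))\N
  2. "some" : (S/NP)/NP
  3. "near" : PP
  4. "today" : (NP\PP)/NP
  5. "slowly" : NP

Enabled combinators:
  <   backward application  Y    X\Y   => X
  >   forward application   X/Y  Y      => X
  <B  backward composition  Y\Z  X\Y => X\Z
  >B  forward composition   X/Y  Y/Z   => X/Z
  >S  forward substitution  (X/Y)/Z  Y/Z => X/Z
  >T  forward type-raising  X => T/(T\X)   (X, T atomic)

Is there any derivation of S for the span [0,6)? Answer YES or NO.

[0,6] S   >
  [0,2] S/(S/NP)   <
    [0,1] "gave" : N
    [1,2] "here" : (S/(S/NP))\N
  [2,6] S/NP   >
    [2,3] "some" : (S/NP)/NP
    [3,6] NP   >
      [3,4] NP/(NP\PP)   >T
        [3,4] "near" : PP
      [4,6] NP\PP   >
        [4,5] "today" : (NP\PP)/NP
        [5,6] "slowly" : NP

YES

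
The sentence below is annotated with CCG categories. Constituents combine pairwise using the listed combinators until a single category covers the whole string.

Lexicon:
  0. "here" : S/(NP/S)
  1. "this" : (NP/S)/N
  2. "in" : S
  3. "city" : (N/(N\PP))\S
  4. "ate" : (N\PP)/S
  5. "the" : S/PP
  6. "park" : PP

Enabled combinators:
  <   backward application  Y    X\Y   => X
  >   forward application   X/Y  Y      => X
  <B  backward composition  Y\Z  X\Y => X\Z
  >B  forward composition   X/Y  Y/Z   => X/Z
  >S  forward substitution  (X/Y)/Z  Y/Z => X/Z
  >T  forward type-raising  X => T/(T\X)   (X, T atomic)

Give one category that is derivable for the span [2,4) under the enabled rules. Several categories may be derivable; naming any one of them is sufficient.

[0,7] S   >
  [0,2] S/N   >B
    [0,1] "here" : S/(NP/S)
    [1,2] "this" : (NP/S)/N
  [2,7] N   >
    [2,6] N/PP   >B
      [2,5] N/S   >B
        [2,4] N/(N\PP)   <
          [2,3] "in" : S
          [3,4] "city" : (N/(N\PP))\S
        [4,5] "ate" : (N\PP)/S
      [5,6] "the" : S/PP
    [6,7] "park" : PP

N/(N\PP)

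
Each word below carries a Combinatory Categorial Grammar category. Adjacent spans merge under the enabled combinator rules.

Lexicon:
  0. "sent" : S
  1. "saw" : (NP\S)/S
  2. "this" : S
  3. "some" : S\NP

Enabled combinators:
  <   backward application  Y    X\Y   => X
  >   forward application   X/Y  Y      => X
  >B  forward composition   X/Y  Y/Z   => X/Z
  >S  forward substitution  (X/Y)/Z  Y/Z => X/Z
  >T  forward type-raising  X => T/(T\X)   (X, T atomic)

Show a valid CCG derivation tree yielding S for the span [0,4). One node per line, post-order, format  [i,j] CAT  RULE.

[0,1] S  lex  "sent"
[0,1] NP/(NP\S)  >T
[1,2] (NP\S)/S  lex  "saw"
[2,3] S  lex  "this"
[1,3] NP\S  >  k=2
[0,3] NP  >  k=1
[3,4] S\NP  lex  "some"
[0,4] S  <  k=3

[0,4] S   <
  [0,3] NP   >
    [0,1] NP/(NP\S)   >T
      [0,1] "sent" : S
    [1,3] NP\S   >
      [1,2] "saw" : (NP\S)/S
      [2,3] "this" : S
  [3,4] "some" : S\NP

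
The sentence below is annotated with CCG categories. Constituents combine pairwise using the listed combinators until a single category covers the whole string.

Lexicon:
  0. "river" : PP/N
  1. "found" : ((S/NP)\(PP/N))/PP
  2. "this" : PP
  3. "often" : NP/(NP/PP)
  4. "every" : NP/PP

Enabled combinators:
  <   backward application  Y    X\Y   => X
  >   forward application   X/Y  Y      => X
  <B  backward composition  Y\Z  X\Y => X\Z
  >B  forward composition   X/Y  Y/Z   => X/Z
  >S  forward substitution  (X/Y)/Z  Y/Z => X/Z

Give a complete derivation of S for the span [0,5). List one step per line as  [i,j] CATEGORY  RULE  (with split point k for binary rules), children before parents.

[0,5] S   >
  [0,3] S/NP   <
    [0,1] "river" : PP/N
    [1,3] (S/NP)\(PP/N)   >
      [1,2] "found" : ((S/NP)\(PP/N))/PP
      [2,3] "this" : PP
  [3,5] NP   >
    [3,4] "often" : NP/(NP/PP)
    [4,5] "every" : NP/PP

[0,1] PP/N  lex  "river"
[1,2] ((S/NP)\(PP/N))/PP  lex  "found"
[2,3] PP  lex  "this"
[1,3] (S/NP)\(PP/N)  >  k=2
[0,3] S/NP  <  k=1
[3,4] NP/(NP/PP)  lex  "often"
[4,5] NP/PP  lex  "every"
[3,5] NP  >  k=4
[0,5] S  >  k=3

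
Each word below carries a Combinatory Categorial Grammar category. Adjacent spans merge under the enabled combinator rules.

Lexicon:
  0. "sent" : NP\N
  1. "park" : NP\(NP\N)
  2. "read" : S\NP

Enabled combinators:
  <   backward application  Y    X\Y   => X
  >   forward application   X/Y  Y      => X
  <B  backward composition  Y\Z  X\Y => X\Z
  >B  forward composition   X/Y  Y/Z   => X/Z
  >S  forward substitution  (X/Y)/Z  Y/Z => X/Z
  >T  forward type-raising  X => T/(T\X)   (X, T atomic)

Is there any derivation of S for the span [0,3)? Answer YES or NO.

[0,3] S   <
  [0,2] NP   <
    [0,1] "sent" : NP\N
    [1,2] "park" : NP\(NP\N)
  [2,3] "read" : S\NP

YES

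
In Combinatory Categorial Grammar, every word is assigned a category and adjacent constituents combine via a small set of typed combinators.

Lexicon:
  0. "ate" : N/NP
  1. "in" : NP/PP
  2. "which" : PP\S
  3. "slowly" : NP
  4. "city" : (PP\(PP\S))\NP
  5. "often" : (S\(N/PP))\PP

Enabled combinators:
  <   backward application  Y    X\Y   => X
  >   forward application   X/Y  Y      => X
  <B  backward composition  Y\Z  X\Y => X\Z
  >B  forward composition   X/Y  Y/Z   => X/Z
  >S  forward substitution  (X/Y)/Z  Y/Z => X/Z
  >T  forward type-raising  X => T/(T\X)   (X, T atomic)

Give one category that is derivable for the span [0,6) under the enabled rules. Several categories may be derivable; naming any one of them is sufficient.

S

[0,6] S   <
  [0,2] N/PP   >B
    [0,1] "ate" : N/NP
    [1,2] "in" : NP/PP
  [2,6] S\(N/PP)   <
    [2,5] PP   <
      [2,3] "which" : PP\S
      [3,5] PP\(PP\S)   <
        [3,4] "slowly" : NP
        [4,5] "city" : (PP\(PP\S))\NP
    [5,6] "often" : (S\(N/PP))\PP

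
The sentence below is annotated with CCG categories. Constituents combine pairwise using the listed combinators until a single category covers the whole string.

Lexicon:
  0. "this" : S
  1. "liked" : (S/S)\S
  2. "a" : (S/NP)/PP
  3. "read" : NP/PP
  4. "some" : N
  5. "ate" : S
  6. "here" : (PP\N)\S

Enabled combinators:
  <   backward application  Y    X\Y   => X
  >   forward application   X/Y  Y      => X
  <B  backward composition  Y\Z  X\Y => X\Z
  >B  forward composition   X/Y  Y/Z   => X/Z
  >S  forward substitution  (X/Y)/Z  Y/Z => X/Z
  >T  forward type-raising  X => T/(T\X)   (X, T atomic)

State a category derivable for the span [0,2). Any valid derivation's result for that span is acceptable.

S/S

[0,7] S   >
  [0,4] S/PP   >B
    [0,2] S/S   <
      [0,1] "this" : S
      [1,2] "liked" : (S/S)\S
    [2,4] S/PP   >S
      [2,3] "a" : (S/NP)/PP
      [3,4] "read" : NP/PP
  [4,7] PP   >
    [4,5] PP/(PP\N)   >T
      [4,5] "some" : N
    [5,7] PP\N   <
      [5,6] "ate" : S
      [6,7] "here" : (PP\N)\S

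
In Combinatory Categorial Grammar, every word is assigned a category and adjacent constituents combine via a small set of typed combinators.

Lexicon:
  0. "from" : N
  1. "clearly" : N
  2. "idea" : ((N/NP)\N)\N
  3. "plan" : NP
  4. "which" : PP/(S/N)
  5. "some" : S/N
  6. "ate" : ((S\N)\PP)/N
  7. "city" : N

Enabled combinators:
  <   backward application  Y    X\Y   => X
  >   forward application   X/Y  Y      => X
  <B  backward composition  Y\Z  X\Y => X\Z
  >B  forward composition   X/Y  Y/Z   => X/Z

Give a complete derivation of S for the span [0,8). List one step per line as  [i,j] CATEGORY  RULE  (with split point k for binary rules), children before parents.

[0,8] S   <
  [0,4] N   >
    [0,3] N/NP   <
      [0,1] "from" : N
      [1,3] (N/NP)\N   <
        [1,2] "clearly" : N
        [2,3] "idea" : ((N/NP)\N)\N
    [3,4] "plan" : NP
  [4,8] S\N   <
    [4,6] PP   >
      [4,5] "which" : PP/(S/N)
      [5,6] "some" : S/N
    [6,8] (S\N)\PP   >
      [6,7] "ate" : ((S\N)\PP)/N
      [7,8] "city" : N

[0,1] N  lex  "from"
[1,2] N  lex  "clearly"
[2,3] ((N/NP)\N)\N  lex  "idea"
[1,3] (N/NP)\N  <  k=2
[0,3] N/NP  <  k=1
[3,4] NP  lex  "plan"
[0,4] N  >  k=3
[4,5] PP/(S/N)  lex  "which"
[5,6] S/N  lex  "some"
[4,6] PP  >  k=5
[6,7] ((S\N)\PP)/N  lex  "ate"
[7,8] N  lex  "city"
[6,8] (S\N)\PP  >  k=7
[4,8] S\N  <  k=6
[0,8] S  <  k=4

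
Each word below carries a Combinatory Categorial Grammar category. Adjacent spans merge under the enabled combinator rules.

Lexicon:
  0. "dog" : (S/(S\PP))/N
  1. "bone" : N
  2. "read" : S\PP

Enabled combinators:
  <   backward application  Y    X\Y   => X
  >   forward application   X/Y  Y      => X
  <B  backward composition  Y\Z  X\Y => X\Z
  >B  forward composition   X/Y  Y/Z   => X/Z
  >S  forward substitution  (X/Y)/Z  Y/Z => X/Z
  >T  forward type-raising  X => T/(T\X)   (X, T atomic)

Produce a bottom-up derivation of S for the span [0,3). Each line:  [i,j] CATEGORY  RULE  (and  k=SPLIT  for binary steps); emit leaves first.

[0,1] (S/(S\PP))/N  lex  "dog"
[1,2] N  lex  "bone"
[0,2] S/(S\PP)  >  k=1
[2,3] S\PP  lex  "read"
[0,3] S  >  k=2

[0,3] S   >
  [0,2] S/(S\PP)   >
    [0,1] "dog" : (S/(S\PP))/N
    [1,2] "bone" : N
  [2,3] "read" : S\PP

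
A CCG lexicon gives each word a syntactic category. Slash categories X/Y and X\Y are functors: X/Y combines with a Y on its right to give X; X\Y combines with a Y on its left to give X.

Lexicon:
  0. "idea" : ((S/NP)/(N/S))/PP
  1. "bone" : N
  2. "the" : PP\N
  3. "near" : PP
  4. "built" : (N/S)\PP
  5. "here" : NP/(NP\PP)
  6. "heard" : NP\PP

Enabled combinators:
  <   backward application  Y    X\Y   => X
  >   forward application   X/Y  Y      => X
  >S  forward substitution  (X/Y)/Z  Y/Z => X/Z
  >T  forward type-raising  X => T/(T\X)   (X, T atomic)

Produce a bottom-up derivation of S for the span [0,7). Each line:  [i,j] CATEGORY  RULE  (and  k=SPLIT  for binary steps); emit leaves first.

[0,1] ((S/NP)/(N/S))/PP  lex  "idea"
[1,2] N  lex  "bone"
[2,3] PP\N  lex  "the"
[1,3] PP  <  k=2
[0,3] (S/NP)/(N/S)  >  k=1
[3,4] PP  lex  "near"
[4,5] (N/S)\PP  lex  "built"
[3,5] N/S  <  k=4
[0,5] S/NP  >  k=3
[5,6] NP/(NP\PP)  lex  "here"
[6,7] NP\PP  lex  "heard"
[5,7] NP  >  k=6
[0,7] S  >  k=5

[0,7] S   >
  [0,5] S/NP   >
    [0,3] (S/NP)/(N/S)   >
      [0,1] "idea" : ((S/NP)/(N/S))/PP
      [1,3] PP   <
        [1,2] "bone" : N
        [2,3] "the" : PP\N
    [3,5] N/S   <
      [3,4] "near" : PP
      [4,5] "built" : (N/S)\PP
  [5,7] NP   >
    [5,6] "here" : NP/(NP\PP)
    [6,7] "heard" : NP\PP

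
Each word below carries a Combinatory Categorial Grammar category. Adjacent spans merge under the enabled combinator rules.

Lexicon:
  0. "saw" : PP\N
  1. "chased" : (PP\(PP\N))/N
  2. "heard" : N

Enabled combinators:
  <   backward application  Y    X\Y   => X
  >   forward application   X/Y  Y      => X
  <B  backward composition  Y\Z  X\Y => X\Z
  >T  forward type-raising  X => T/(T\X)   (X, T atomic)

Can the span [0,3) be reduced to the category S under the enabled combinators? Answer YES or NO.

NO

PP\N (PP\(PP\N))/N N
CKY chart[0,3] = {N/(N\PP), NP/(NP\PP), PP, PP/(PP\PP), S/(S\PP)}; S ∉ chart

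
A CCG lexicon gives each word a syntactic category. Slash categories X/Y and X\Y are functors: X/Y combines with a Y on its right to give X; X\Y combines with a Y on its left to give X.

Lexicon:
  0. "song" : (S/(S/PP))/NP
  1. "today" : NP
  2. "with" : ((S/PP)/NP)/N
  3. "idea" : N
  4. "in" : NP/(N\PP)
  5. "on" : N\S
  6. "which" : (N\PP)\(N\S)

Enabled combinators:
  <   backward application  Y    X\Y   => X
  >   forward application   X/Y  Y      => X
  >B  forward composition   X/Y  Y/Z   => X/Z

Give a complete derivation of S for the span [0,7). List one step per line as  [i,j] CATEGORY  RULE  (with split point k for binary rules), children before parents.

[0,7] S   >
  [0,2] S/(S/PP)   >
    [0,1] "song" : (S/(S/PP))/NP
    [1,2] "today" : NP
  [2,7] S/PP   >
    [2,4] (S/PP)/NP   >
      [2,3] "with" : ((S/PP)/NP)/N
      [3,4] "idea" : N
    [4,7] NP   >
      [4,5] "in" : NP/(N\PP)
      [5,7] N\PP   <
        [5,6] "on" : N\S
        [6,7] "which" : (N\PP)\(N\S)

[0,1] (S/(S/PP))/NP  lex  "song"
[1,2] NP  lex  "today"
[0,2] S/(S/PP)  >  k=1
[2,3] ((S/PP)/NP)/N  lex  "with"
[3,4] N  lex  "idea"
[2,4] (S/PP)/NP  >  k=3
[4,5] NP/(N\PP)  lex  "in"
[5,6] N\S  lex  "on"
[6,7] (N\PP)\(N\S)  lex  "which"
[5,7] N\PP  <  k=6
[4,7] NP  >  k=5
[2,7] S/PP  >  k=4
[0,7] S  >  k=2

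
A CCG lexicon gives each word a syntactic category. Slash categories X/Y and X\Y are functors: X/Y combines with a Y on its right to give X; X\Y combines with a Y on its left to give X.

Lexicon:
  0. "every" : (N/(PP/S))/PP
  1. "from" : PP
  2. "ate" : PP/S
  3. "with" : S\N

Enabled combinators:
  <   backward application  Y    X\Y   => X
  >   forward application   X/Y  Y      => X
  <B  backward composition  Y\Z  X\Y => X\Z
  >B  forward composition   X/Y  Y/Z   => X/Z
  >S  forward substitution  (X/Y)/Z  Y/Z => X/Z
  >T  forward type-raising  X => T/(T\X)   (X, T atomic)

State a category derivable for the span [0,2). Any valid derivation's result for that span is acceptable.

N/(PP/S)

[0,4] S   <
  [0,3] N   >
    [0,2] N/(PP/S)   >
      [0,1] "every" : (N/(PP/S))/PP
      [1,2] "from" : PP
    [2,3] "ate" : PP/S
  [3,4] "with" : S\N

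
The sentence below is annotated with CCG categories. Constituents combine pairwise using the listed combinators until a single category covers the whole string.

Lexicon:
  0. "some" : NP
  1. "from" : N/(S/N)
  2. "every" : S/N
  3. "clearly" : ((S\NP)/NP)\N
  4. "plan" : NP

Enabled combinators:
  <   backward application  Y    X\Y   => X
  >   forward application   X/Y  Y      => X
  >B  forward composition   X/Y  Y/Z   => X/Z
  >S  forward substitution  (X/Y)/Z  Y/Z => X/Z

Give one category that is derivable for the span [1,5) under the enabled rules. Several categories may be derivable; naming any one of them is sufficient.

[0,5] S   <
  [0,1] "some" : NP
  [1,5] S\NP   >
    [1,4] (S\NP)/NP   <
      [1,3] N   >
        [1,2] "from" : N/(S/N)
        [2,3] "every" : S/N
      [3,4] "clearly" : ((S\NP)/NP)\N
    [4,5] "plan" : NP

S\NP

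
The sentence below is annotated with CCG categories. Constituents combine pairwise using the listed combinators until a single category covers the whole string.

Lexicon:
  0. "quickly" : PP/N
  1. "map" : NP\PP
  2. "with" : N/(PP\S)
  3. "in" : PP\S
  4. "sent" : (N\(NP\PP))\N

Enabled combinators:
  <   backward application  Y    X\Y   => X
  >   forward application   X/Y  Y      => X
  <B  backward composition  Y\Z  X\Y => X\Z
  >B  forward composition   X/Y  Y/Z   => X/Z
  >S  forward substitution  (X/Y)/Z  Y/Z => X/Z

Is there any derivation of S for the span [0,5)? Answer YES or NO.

NO

PP/N NP\PP N/(PP\S) PP\S (N\(NP\PP))\N
CKY chart[0,5] = {PP}; S ∉ chart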